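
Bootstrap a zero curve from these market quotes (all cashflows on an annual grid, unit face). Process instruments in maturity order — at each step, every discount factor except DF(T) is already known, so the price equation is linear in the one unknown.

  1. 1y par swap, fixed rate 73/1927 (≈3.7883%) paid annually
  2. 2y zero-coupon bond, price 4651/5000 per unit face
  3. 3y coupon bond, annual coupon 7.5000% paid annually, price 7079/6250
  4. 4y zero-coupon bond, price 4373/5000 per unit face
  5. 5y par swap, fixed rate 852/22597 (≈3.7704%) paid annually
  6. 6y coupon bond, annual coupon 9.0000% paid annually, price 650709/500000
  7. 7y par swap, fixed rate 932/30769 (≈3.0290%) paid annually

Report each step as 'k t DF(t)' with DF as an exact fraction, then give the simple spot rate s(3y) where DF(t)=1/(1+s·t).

step 1 [1y] swap r/1=73/1927: DF=(1 − 73/1927·(0))/(1+73/1927) = 1927/2000 ≈ 0.963500
step 2 [2y] zero: DF = P = 4651/5000 ≈ 0.930200
step 3 [3y] bond c/1=3/40: DF=(7079/6250 − 3/40·(0.963500+0.930200))/(1+3/40) = 1843/2000 ≈ 0.921500
step 4 [4y] zero: DF = P = 4373/5000 ≈ 0.874600
step 5 [5y] swap r/1=852/22597: DF=(1 − 852/22597·(0.963500+0.930200+0.921500+0.874600))/(1+852/22597) = 1037/1250 ≈ 0.829600
step 6 [6y] bond c/1=9/100: DF=(650709/500000 − 9/100·(0.963500+0.930200+0.921500+0.874600+0.829600))/(1+9/100) = 513/625 ≈ 0.820800
step 7 [7y] swap r/1=932/30769: DF=(1 − 932/30769·(0.963500+0.930200+0.921500+0.874600+0.829600+0.820800))/(1+932/30769) = 1017/1250 ≈ 0.813600

1 1 1927/2000
2 2 4651/5000
3 3 1843/2000
4 4 4373/5000
5 5 1037/1250
6 6 513/625
7 7 1017/1250
s(3y) = (1/(1843/2000) − 1)/(3) = 157/5529 ≈ 2.8396%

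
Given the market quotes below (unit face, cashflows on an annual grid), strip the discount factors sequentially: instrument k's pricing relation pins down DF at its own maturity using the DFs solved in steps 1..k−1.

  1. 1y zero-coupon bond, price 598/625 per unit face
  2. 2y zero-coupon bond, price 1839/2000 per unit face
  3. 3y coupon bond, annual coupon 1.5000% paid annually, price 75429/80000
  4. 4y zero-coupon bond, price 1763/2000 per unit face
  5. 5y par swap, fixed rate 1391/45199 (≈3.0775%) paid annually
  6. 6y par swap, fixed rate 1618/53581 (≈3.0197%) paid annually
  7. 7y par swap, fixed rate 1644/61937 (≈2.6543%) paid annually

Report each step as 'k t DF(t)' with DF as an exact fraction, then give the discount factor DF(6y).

step 1 [1y] zero: DF = P = 598/625 ≈ 0.956800
step 2 [2y] zero: DF = P = 1839/2000 ≈ 0.919500
step 3 [3y] bond c/1=3/200: DF=(75429/80000 − 3/200·(0.956800+0.919500))/(1+3/200) = 2253/2500 ≈ 0.901200
step 4 [4y] zero: DF = P = 1763/2000 ≈ 0.881500
step 5 [5y] swap r/1=1391/45199: DF=(1 − 1391/45199·(0.956800+0.919500+0.901200+0.881500))/(1+1391/45199) = 8609/10000 ≈ 0.860900
step 6 [6y] swap r/1=1618/53581: DF=(1 − 1618/53581·(0.956800+0.919500+0.901200+0.881500+0.860900))/(1+1618/53581) = 4191/5000 ≈ 0.838200
step 7 [7y] swap r/1=1644/61937: DF=(1 − 1644/61937·(0.956800+0.919500+0.901200+0.881500+0.860900+0.838200))/(1+1644/61937) = 2089/2500 ≈ 0.835600

1 1 598/625
2 2 1839/2000
3 3 2253/2500
4 4 1763/2000
5 5 8609/10000
6 6 4191/5000
7 7 2089/2500
DF(6y) = 4191/5000 ≈ 0.838200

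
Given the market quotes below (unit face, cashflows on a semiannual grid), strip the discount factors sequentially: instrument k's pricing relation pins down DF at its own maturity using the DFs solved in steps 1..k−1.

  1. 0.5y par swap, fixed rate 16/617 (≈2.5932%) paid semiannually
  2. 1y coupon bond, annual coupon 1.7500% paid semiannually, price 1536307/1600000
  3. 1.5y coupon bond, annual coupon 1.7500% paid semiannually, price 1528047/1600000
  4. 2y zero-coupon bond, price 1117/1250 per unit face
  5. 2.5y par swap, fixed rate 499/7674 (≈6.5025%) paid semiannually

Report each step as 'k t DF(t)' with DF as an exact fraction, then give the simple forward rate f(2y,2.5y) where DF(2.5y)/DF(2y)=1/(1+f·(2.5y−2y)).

step 1 [0.5y] swap r/2=8/617: DF=(1 − 8/617·(0))/(1+8/617) = 617/625 ≈ 0.987200
step 2 [1y] bond c/2=7/800: DF=(1536307/1600000 − 7/800·(0.987200))/(1+7/800) = 9433/10000 ≈ 0.943300
step 3 [1.5y] bond c/2=7/800: DF=(1528047/1600000 − 7/800·(0.987200+0.943300))/(1+7/800) = 93/100 ≈ 0.930000
step 4 [2y] zero: DF = P = 1117/1250 ≈ 0.893600
step 5 [2.5y] swap r/2=499/15348: DF=(1 − 499/15348·(0.987200+0.943300+0.930000+0.893600))/(1+499/15348) = 8503/10000 ≈ 0.850300

1 1/2 617/625
2 1 9433/10000
3 3/2 93/100
4 2 1117/1250
5 5/2 8503/10000
f(2y,2.5y) = ((1117/1250)/(8503/10000) − 1)/(1/2) = 866/8503 ≈ 10.1846%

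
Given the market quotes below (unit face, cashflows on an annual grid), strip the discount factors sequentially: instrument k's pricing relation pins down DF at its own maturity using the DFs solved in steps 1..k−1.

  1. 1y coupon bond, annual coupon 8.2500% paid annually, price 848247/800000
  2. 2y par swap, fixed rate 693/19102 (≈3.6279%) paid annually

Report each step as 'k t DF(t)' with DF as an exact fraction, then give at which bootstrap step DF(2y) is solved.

step 1 [1y] bond c/1=33/400: DF=(848247/800000 − 33/400·(0))/(1+33/400) = 1959/2000 ≈ 0.979500
step 2 [2y] swap r/1=693/19102: DF=(1 − 693/19102·(0.979500))/(1+693/19102) = 9307/10000 ≈ 0.930700

1 1 1959/2000
2 2 9307/10000
DF(2y) is solved at step 2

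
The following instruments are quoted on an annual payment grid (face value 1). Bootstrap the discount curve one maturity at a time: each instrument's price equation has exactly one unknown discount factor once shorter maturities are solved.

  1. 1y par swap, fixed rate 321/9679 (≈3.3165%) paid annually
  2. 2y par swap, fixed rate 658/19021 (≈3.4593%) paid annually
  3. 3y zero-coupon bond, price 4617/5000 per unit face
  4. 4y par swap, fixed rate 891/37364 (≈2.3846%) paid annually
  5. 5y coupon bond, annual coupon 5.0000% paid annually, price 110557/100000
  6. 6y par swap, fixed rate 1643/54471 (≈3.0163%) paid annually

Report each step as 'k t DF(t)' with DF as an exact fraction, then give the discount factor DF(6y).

step 1 [1y] swap r/1=321/9679: DF=(1 − 321/9679·(0))/(1+321/9679) = 9679/10000 ≈ 0.967900
step 2 [2y] swap r/1=658/19021: DF=(1 − 658/19021·(0.967900))/(1+658/19021) = 4671/5000 ≈ 0.934200
step 3 [3y] zero: DF = P = 4617/5000 ≈ 0.923400
step 4 [4y] swap r/1=891/37364: DF=(1 − 891/37364·(0.967900+0.934200+0.923400))/(1+891/37364) = 9109/10000 ≈ 0.910900
step 5 [5y] bond c/1=1/20: DF=(110557/100000 − 1/20·(0.967900+0.934200+0.923400+0.910900))/(1+1/20) = 7/8 ≈ 0.875000
step 6 [6y] swap r/1=1643/54471: DF=(1 − 1643/54471·(0.967900+0.934200+0.923400+0.910900+0.875000))/(1+1643/54471) = 8357/10000 ≈ 0.835700

1 1 9679/10000
2 2 4671/5000
3 3 4617/5000
4 4 9109/10000
5 5 7/8
6 6 8357/10000
DF(6y) = 8357/10000 ≈ 0.835700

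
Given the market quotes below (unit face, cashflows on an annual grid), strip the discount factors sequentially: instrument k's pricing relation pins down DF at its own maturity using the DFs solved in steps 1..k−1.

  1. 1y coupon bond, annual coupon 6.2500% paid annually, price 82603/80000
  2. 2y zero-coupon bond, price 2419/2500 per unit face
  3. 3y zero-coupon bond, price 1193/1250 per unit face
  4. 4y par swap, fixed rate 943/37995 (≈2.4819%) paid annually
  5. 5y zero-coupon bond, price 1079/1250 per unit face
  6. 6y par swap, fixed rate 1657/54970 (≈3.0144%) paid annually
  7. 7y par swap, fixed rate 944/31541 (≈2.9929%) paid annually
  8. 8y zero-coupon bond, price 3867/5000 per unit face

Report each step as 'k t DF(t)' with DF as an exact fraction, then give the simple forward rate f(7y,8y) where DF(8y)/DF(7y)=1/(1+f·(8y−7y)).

step 1 [1y] bond c/1=1/16: DF=(82603/80000 − 1/16·(0))/(1+1/16) = 4859/5000 ≈ 0.971800
step 2 [2y] zero: DF = P = 2419/2500 ≈ 0.967600
step 3 [3y] zero: DF = P = 1193/1250 ≈ 0.954400
step 4 [4y] swap r/1=943/37995: DF=(1 − 943/37995·(0.971800+0.967600+0.954400))/(1+943/37995) = 9057/10000 ≈ 0.905700
step 5 [5y] zero: DF = P = 1079/1250 ≈ 0.863200
step 6 [6y] swap r/1=1657/54970: DF=(1 − 1657/54970·(0.971800+0.967600+0.954400+0.905700+0.863200))/(1+1657/54970) = 8343/10000 ≈ 0.834300
step 7 [7y] swap r/1=944/31541: DF=(1 − 944/31541·(0.971800+0.967600+0.954400+0.905700+0.863200+0.834300))/(1+944/31541) = 507/625 ≈ 0.811200
step 8 [8y] zero: DF = P = 3867/5000 ≈ 0.773400

1 1 4859/5000
2 2 2419/2500
3 3 1193/1250
4 4 9057/10000
5 5 1079/1250
6 6 8343/10000
7 7 507/625
8 8 3867/5000
f(7y,8y) = ((507/625)/(3867/5000) − 1)/(1) = 63/1289 ≈ 4.8875%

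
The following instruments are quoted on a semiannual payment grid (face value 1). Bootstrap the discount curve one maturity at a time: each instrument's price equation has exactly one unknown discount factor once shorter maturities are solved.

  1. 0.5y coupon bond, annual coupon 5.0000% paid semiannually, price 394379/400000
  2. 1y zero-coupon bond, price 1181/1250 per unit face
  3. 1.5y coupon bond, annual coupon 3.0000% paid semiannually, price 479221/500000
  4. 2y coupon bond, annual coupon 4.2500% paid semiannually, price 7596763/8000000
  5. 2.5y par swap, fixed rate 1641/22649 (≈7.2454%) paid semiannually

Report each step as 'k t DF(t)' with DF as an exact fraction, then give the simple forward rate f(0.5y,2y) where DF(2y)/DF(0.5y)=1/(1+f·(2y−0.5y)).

step 1 [0.5y] bond c/2=1/40: DF=(394379/400000 − 1/40·(0))/(1+1/40) = 9619/10000 ≈ 0.961900
step 2 [1y] zero: DF = P = 1181/1250 ≈ 0.944800
step 3 [1.5y] bond c/2=3/200: DF=(479221/500000 − 3/200·(0.961900+0.944800))/(1+3/200) = 9161/10000 ≈ 0.916100
step 4 [2y] bond c/2=17/800: DF=(7596763/8000000 − 17/800·(0.961900+0.944800+0.916100))/(1+17/800) = 8711/10000 ≈ 0.871100
step 5 [2.5y] swap r/2=1641/45298: DF=(1 − 1641/45298·(0.961900+0.944800+0.916100+0.871100))/(1+1641/45298) = 8359/10000 ≈ 0.835900

1 1/2 9619/10000
2 1 1181/1250
3 3/2 9161/10000
4 2 8711/10000
5 5/2 8359/10000
f(0.5y,2y) = ((9619/10000)/(8711/10000) − 1)/(3/2) = 1816/26133 ≈ 6.9491%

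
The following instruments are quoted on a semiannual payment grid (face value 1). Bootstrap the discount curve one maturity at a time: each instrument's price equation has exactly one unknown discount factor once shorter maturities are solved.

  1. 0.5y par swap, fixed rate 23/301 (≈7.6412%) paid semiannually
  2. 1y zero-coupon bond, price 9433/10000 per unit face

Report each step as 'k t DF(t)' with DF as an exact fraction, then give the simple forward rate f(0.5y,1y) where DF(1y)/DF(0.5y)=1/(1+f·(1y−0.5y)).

1 1/2 602/625
2 1 9433/10000
f(0.5y,1y) = ((602/625)/(9433/10000) − 1)/(1/2) = 398/9433 ≈ 4.2192%

step 1 [0.5y] swap r/2=23/602: DF=(1 − 23/602·(0))/(1+23/602) = 602/625 ≈ 0.963200
step 2 [1y] zero: DF = P = 9433/10000 ≈ 0.943300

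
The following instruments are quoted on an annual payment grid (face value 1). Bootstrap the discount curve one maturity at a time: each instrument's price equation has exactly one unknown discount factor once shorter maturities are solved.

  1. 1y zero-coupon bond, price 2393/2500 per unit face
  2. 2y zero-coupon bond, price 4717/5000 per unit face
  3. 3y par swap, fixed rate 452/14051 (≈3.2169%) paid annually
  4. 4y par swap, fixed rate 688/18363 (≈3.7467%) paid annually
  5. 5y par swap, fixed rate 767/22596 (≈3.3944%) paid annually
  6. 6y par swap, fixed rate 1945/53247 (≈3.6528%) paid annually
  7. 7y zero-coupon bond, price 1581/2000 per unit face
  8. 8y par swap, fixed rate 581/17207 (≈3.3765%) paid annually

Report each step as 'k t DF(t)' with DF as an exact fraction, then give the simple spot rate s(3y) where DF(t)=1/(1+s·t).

step 1 [1y] zero: DF = P = 2393/2500 ≈ 0.957200
step 2 [2y] zero: DF = P = 4717/5000 ≈ 0.943400
step 3 [3y] swap r/1=452/14051: DF=(1 − 452/14051·(0.957200+0.943400))/(1+452/14051) = 1137/1250 ≈ 0.909600
step 4 [4y] swap r/1=688/18363: DF=(1 − 688/18363·(0.957200+0.943400+0.909600))/(1+688/18363) = 539/625 ≈ 0.862400
step 5 [5y] swap r/1=767/22596: DF=(1 − 767/22596·(0.957200+0.943400+0.909600+0.862400))/(1+767/22596) = 4233/5000 ≈ 0.846600
step 6 [6y] swap r/1=1945/53247: DF=(1 − 1945/53247·(0.957200+0.943400+0.909600+0.862400+0.846600))/(1+1945/53247) = 1611/2000 ≈ 0.805500
step 7 [7y] zero: DF = P = 1581/2000 ≈ 0.790500
step 8 [8y] swap r/1=581/17207: DF=(1 − 581/17207·(0.957200+0.943400+0.909600+0.862400+0.846600+0.805500+0.790500))/(1+581/17207) = 1919/2500 ≈ 0.767600

1 1 2393/2500
2 2 4717/5000
3 3 1137/1250
4 4 539/625
5 5 4233/5000
6 6 1611/2000
7 7 1581/2000
8 8 1919/2500
s(3y) = (1/(1137/1250) − 1)/(3) = 113/3411 ≈ 3.3128%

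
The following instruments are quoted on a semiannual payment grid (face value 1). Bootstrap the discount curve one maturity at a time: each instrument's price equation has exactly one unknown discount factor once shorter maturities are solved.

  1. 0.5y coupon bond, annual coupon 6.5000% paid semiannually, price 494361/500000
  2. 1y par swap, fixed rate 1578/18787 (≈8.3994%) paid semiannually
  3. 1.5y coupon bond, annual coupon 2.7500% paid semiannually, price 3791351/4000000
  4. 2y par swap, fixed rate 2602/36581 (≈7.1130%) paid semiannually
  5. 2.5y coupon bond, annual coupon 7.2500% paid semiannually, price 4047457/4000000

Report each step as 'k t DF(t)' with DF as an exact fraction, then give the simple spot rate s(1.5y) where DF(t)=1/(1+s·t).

step 1 [0.5y] bond c/2=13/400: DF=(494361/500000 − 13/400·(0))/(1+13/400) = 1197/1250 ≈ 0.957600
step 2 [1y] swap r/2=789/18787: DF=(1 − 789/18787·(0.957600))/(1+789/18787) = 9211/10000 ≈ 0.921100
step 3 [1.5y] bond c/2=11/800: DF=(3791351/4000000 − 11/800·(0.957600+0.921100))/(1+11/800) = 1819/2000 ≈ 0.909500
step 4 [2y] swap r/2=1301/36581: DF=(1 − 1301/36581·(0.957600+0.921100+0.909500))/(1+1301/36581) = 8699/10000 ≈ 0.869900
step 5 [2.5y] bond c/2=29/800: DF=(4047457/4000000 − 29/800·(0.957600+0.921100+0.909500+0.869900))/(1+29/800) = 1697/2000 ≈ 0.848500

1 1/2 1197/1250
2 1 9211/10000
3 3/2 1819/2000
4 2 8699/10000
5 5/2 1697/2000
s(1.5y) = (1/(1819/2000) − 1)/(3/2) = 362/5457 ≈ 6.6337%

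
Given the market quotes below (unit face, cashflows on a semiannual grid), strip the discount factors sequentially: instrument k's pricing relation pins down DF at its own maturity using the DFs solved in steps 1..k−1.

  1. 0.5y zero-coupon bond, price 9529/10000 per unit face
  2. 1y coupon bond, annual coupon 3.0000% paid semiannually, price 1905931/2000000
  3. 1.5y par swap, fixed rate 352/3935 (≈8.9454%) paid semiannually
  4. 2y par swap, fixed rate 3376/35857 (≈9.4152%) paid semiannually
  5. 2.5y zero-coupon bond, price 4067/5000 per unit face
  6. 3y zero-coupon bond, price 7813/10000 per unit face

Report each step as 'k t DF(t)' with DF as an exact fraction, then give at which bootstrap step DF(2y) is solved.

step 1 [0.5y] zero: DF = P = 9529/10000 ≈ 0.952900
step 2 [1y] bond c/2=3/200: DF=(1905931/2000000 − 3/200·(0.952900))/(1+3/200) = 578/625 ≈ 0.924800
step 3 [1.5y] swap r/2=176/3935: DF=(1 − 176/3935·(0.952900+0.924800))/(1+176/3935) = 548/625 ≈ 0.876800
step 4 [2y] swap r/2=1688/35857: DF=(1 − 1688/35857·(0.952900+0.924800+0.876800))/(1+1688/35857) = 1039/1250 ≈ 0.831200
step 5 [2.5y] zero: DF = P = 4067/5000 ≈ 0.813400
step 6 [3y] zero: DF = P = 7813/10000 ≈ 0.781300

1 1/2 9529/10000
2 1 578/625
3 3/2 548/625
4 2 1039/1250
5 5/2 4067/5000
6 3 7813/10000
DF(2y) is solved at step 4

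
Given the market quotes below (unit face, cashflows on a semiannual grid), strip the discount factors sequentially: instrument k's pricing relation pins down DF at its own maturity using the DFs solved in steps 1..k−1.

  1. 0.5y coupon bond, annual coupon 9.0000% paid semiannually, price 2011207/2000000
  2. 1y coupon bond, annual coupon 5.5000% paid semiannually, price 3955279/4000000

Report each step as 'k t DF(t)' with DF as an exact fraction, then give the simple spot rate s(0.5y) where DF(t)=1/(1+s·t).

1 1/2 9623/10000
2 1 4683/5000
s(0.5y) = (1/(9623/10000) − 1)/(1/2) = 754/9623 ≈ 7.8354%

step 1 [0.5y] bond c/2=9/200: DF=(2011207/2000000 − 9/200·(0))/(1+9/200) = 9623/10000 ≈ 0.962300
step 2 [1y] bond c/2=11/400: DF=(3955279/4000000 − 11/400·(0.962300))/(1+11/400) = 4683/5000 ≈ 0.936600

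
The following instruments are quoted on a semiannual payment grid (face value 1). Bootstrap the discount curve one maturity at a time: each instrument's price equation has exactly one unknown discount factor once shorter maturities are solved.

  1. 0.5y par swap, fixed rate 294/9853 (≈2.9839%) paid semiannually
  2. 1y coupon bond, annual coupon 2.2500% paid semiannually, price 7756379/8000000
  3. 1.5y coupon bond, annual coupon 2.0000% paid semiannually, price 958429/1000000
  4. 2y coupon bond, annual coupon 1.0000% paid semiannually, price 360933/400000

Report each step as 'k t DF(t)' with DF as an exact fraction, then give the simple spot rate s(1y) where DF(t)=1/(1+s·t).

step 1 [0.5y] swap r/2=147/9853: DF=(1 − 147/9853·(0))/(1+147/9853) = 9853/10000 ≈ 0.985300
step 2 [1y] bond c/2=9/800: DF=(7756379/8000000 − 9/800·(0.985300))/(1+9/800) = 4739/5000 ≈ 0.947800
step 3 [1.5y] bond c/2=1/100: DF=(958429/1000000 − 1/100·(0.985300+0.947800))/(1+1/100) = 4649/5000 ≈ 0.929800
step 4 [2y] bond c/2=1/200: DF=(360933/400000 − 1/200·(0.985300+0.947800+0.929800))/(1+1/200) = 2209/2500 ≈ 0.883600

1 1/2 9853/10000
2 1 4739/5000
3 3/2 4649/5000
4 2 2209/2500
s(1y) = (1/(4739/5000) − 1)/(1) = 261/4739 ≈ 5.5075%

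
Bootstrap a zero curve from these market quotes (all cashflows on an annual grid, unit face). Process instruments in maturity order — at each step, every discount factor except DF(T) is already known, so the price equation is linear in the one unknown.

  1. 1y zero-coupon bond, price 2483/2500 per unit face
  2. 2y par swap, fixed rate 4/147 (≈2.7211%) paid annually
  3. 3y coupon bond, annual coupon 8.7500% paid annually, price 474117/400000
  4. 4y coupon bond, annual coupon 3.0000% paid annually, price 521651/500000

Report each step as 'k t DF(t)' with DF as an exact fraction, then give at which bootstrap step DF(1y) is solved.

1 1 2483/2500
2 2 592/625
3 3 4669/5000
4 4 2323/2500
DF(1y) is solved at step 1

step 1 [1y] zero: DF = P = 2483/2500 ≈ 0.993200
step 2 [2y] swap r/1=4/147: DF=(1 − 4/147·(0.993200))/(1+4/147) = 592/625 ≈ 0.947200
step 3 [3y] bond c/1=7/80: DF=(474117/400000 − 7/80·(0.993200+0.947200))/(1+7/80) = 4669/5000 ≈ 0.933800
step 4 [4y] bond c/1=3/100: DF=(521651/500000 − 3/100·(0.993200+0.947200+0.933800))/(1+3/100) = 2323/2500 ≈ 0.929200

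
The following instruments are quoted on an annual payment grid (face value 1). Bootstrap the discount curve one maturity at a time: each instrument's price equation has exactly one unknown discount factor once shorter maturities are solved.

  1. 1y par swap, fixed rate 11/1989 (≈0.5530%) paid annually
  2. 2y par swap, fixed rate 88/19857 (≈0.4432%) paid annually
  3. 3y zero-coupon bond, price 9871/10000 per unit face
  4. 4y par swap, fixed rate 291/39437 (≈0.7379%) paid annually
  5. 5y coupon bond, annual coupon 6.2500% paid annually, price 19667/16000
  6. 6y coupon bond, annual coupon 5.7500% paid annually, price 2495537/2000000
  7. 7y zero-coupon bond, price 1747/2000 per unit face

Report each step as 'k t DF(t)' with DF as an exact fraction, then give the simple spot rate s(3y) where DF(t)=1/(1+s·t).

step 1 [1y] swap r/1=11/1989: DF=(1 − 11/1989·(0))/(1+11/1989) = 1989/2000 ≈ 0.994500
step 2 [2y] swap r/1=88/19857: DF=(1 − 88/19857·(0.994500))/(1+88/19857) = 1239/1250 ≈ 0.991200
step 3 [3y] zero: DF = P = 9871/10000 ≈ 0.987100
step 4 [4y] swap r/1=291/39437: DF=(1 − 291/39437·(0.994500+0.991200+0.987100))/(1+291/39437) = 9709/10000 ≈ 0.970900
step 5 [5y] bond c/1=1/16: DF=(19667/16000 − 1/16·(0.994500+0.991200+0.987100+0.970900))/(1+1/16) = 9249/10000 ≈ 0.924900
step 6 [6y] bond c/1=23/400: DF=(2495537/2000000 − 23/400·(0.994500+0.991200+0.987100+0.970900+0.924900))/(1+23/400) = 572/625 ≈ 0.915200
step 7 [7y] zero: DF = P = 1747/2000 ≈ 0.873500

1 1 1989/2000
2 2 1239/1250
3 3 9871/10000
4 4 9709/10000
5 5 9249/10000
6 6 572/625
7 7 1747/2000
s(3y) = (1/(9871/10000) − 1)/(3) = 43/9871 ≈ 0.4356%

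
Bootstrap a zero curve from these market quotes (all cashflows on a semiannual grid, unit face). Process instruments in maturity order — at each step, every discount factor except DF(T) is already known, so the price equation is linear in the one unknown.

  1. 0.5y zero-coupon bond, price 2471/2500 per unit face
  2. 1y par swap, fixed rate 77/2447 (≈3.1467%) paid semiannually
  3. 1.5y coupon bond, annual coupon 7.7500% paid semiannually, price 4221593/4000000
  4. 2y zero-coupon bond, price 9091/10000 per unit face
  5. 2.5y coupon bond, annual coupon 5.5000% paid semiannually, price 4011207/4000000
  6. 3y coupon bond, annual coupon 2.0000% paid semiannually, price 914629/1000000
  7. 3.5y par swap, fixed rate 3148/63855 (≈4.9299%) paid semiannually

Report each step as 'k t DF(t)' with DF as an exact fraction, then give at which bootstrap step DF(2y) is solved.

1 1/2 2471/2500
2 1 2423/2500
3 3/2 943/1000
4 2 9091/10000
5 5/2 437/500
6 3 537/625
7 7/2 4213/5000
DF(2y) is solved at step 4

step 1 [0.5y] zero: DF = P = 2471/2500 ≈ 0.988400
step 2 [1y] swap r/2=77/4894: DF=(1 − 77/4894·(0.988400))/(1+77/4894) = 2423/2500 ≈ 0.969200
step 3 [1.5y] bond c/2=31/800: DF=(4221593/4000000 − 31/800·(0.988400+0.969200))/(1+31/800) = 943/1000 ≈ 0.943000
step 4 [2y] zero: DF = P = 9091/10000 ≈ 0.909100
step 5 [2.5y] bond c/2=11/400: DF=(4011207/4000000 − 11/400·(0.988400+0.969200+0.943000+0.909100))/(1+11/400) = 437/500 ≈ 0.874000
step 6 [3y] bond c/2=1/100: DF=(914629/1000000 − 1/100·(0.988400+0.969200+0.943000+0.909100+0.874000))/(1+1/100) = 537/625 ≈ 0.859200
step 7 [3.5y] swap r/2=1574/63855: DF=(1 − 1574/63855·(0.988400+0.969200+0.943000+0.909100+0.874000+0.859200))/(1+1574/63855) = 4213/5000 ≈ 0.842600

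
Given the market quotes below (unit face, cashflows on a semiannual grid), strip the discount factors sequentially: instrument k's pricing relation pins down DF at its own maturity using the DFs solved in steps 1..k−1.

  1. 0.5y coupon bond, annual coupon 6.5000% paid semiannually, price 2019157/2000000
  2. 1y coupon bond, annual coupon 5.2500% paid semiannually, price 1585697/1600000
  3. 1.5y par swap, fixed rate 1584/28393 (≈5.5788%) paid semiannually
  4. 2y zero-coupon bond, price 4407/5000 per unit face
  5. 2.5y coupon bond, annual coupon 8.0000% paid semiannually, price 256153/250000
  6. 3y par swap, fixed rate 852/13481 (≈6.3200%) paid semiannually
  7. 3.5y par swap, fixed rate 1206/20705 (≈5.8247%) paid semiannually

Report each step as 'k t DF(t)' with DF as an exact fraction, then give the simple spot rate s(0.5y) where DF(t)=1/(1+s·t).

step 1 [0.5y] bond c/2=13/400: DF=(2019157/2000000 − 13/400·(0))/(1+13/400) = 4889/5000 ≈ 0.977800
step 2 [1y] bond c/2=21/800: DF=(1585697/1600000 − 21/800·(0.977800))/(1+21/800) = 9407/10000 ≈ 0.940700
step 3 [1.5y] swap r/2=792/28393: DF=(1 − 792/28393·(0.977800+0.940700))/(1+792/28393) = 1151/1250 ≈ 0.920800
step 4 [2y] zero: DF = P = 4407/5000 ≈ 0.881400
step 5 [2.5y] bond c/2=1/25: DF=(256153/250000 − 1/25·(0.977800+0.940700+0.920800+0.881400))/(1+1/25) = 8421/10000 ≈ 0.842100
step 6 [3y] swap r/2=426/13481: DF=(1 − 426/13481·(0.977800+0.940700+0.920800+0.881400+0.842100))/(1+426/13481) = 1037/1250 ≈ 0.829600
step 7 [3.5y] swap r/2=603/20705: DF=(1 − 603/20705·(0.977800+0.940700+0.920800+0.881400+0.842100+0.829600))/(1+603/20705) = 8191/10000 ≈ 0.819100

1 1/2 4889/5000
2 1 9407/10000
3 3/2 1151/1250
4 2 4407/5000
5 5/2 8421/10000
6 3 1037/1250
7 7/2 8191/10000
s(0.5y) = (1/(4889/5000) − 1)/(1/2) = 222/4889 ≈ 4.5408%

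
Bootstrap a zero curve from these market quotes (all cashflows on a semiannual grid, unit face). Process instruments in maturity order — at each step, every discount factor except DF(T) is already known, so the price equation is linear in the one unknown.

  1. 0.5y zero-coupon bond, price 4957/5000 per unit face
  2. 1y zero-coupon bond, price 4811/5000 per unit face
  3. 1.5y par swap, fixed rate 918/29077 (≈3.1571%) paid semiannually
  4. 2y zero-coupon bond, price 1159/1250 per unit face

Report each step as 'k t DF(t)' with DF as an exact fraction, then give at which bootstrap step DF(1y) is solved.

step 1 [0.5y] zero: DF = P = 4957/5000 ≈ 0.991400
step 2 [1y] zero: DF = P = 4811/5000 ≈ 0.962200
step 3 [1.5y] swap r/2=459/29077: DF=(1 − 459/29077·(0.991400+0.962200))/(1+459/29077) = 9541/10000 ≈ 0.954100
step 4 [2y] zero: DF = P = 1159/1250 ≈ 0.927200

1 1/2 4957/5000
2 1 4811/5000
3 3/2 9541/10000
4 2 1159/1250
DF(1y) is solved at step 2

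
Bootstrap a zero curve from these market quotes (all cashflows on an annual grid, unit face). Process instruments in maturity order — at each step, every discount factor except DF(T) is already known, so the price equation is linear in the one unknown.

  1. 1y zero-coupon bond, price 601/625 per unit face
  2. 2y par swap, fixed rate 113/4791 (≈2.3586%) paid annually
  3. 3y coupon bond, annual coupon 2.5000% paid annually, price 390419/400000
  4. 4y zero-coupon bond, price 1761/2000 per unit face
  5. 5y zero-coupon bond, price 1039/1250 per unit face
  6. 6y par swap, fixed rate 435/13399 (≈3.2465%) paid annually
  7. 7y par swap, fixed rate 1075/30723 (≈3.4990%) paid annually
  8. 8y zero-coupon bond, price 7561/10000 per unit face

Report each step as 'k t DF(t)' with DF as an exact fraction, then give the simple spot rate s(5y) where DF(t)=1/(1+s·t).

step 1 [1y] zero: DF = P = 601/625 ≈ 0.961600
step 2 [2y] swap r/1=113/4791: DF=(1 − 113/4791·(0.961600))/(1+113/4791) = 2387/2500 ≈ 0.954800
step 3 [3y] bond c/1=1/40: DF=(390419/400000 − 1/40·(0.961600+0.954800))/(1+1/40) = 1811/2000 ≈ 0.905500
step 4 [4y] zero: DF = P = 1761/2000 ≈ 0.880500
step 5 [5y] zero: DF = P = 1039/1250 ≈ 0.831200
step 6 [6y] swap r/1=435/13399: DF=(1 − 435/13399·(0.961600+0.954800+0.905500+0.880500+0.831200))/(1+435/13399) = 413/500 ≈ 0.826000
step 7 [7y] swap r/1=1075/30723: DF=(1 − 1075/30723·(0.961600+0.954800+0.905500+0.880500+0.831200+0.826000))/(1+1075/30723) = 157/200 ≈ 0.785000
step 8 [8y] zero: DF = P = 7561/10000 ≈ 0.756100

1 1 601/625
2 2 2387/2500
3 3 1811/2000
4 4 1761/2000
5 5 1039/1250
6 6 413/500
7 7 157/200
8 8 7561/10000
s(5y) = (1/(1039/1250) − 1)/(5) = 211/5195 ≈ 4.0616%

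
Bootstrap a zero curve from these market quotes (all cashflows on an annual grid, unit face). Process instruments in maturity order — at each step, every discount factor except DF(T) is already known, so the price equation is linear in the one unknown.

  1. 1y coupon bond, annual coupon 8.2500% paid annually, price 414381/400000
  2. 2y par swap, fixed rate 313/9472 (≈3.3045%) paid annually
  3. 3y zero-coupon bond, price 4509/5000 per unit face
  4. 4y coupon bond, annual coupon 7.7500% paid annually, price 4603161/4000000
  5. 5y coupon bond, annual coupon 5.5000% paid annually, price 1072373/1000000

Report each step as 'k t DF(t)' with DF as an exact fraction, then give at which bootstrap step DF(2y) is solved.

1 1 957/1000
2 2 4687/5000
3 3 4509/5000
4 4 8669/10000
5 5 1651/2000
DF(2y) is solved at step 2

step 1 [1y] bond c/1=33/400: DF=(414381/400000 − 33/400·(0))/(1+33/400) = 957/1000 ≈ 0.957000
step 2 [2y] swap r/1=313/9472: DF=(1 − 313/9472·(0.957000))/(1+313/9472) = 4687/5000 ≈ 0.937400
step 3 [3y] zero: DF = P = 4509/5000 ≈ 0.901800
step 4 [4y] bond c/1=31/400: DF=(4603161/4000000 − 31/400·(0.957000+0.937400+0.901800))/(1+31/400) = 8669/10000 ≈ 0.866900
step 5 [5y] bond c/1=11/200: DF=(1072373/1000000 − 11/200·(0.957000+0.937400+0.901800+0.866900))/(1+11/200) = 1651/2000 ≈ 0.825500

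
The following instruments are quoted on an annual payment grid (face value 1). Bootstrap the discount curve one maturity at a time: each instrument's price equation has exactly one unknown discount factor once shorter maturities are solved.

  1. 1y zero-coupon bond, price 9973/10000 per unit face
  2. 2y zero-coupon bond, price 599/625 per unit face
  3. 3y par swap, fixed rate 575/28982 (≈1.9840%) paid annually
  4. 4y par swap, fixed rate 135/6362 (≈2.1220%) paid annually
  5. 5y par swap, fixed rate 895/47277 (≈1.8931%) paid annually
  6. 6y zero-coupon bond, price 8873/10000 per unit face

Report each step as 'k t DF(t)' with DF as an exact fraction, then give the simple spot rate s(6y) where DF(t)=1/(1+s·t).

step 1 [1y] zero: DF = P = 9973/10000 ≈ 0.997300
step 2 [2y] zero: DF = P = 599/625 ≈ 0.958400
step 3 [3y] swap r/1=575/28982: DF=(1 − 575/28982·(0.997300+0.958400))/(1+575/28982) = 377/400 ≈ 0.942500
step 4 [4y] swap r/1=135/6362: DF=(1 − 135/6362·(0.997300+0.958400+0.942500))/(1+135/6362) = 919/1000 ≈ 0.919000
step 5 [5y] swap r/1=895/47277: DF=(1 − 895/47277·(0.997300+0.958400+0.942500+0.919000))/(1+895/47277) = 1821/2000 ≈ 0.910500
step 6 [6y] zero: DF = P = 8873/10000 ≈ 0.887300

1 1 9973/10000
2 2 599/625
3 3 377/400
4 4 919/1000
5 5 1821/2000
6 6 8873/10000
s(6y) = (1/(8873/10000) − 1)/(6) = 1127/53238 ≈ 2.1169%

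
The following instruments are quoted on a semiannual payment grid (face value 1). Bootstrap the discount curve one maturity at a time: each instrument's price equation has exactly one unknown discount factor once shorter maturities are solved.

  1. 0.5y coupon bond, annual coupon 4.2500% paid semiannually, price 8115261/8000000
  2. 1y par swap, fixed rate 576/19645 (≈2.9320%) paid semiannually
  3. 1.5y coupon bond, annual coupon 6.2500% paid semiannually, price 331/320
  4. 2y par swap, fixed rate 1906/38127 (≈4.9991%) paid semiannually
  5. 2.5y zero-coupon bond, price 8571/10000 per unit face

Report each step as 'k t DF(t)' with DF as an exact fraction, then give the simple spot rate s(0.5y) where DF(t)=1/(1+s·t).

step 1 [0.5y] bond c/2=17/800: DF=(8115261/8000000 − 17/800·(0))/(1+17/800) = 9933/10000 ≈ 0.993300
step 2 [1y] swap r/2=288/19645: DF=(1 − 288/19645·(0.993300))/(1+288/19645) = 607/625 ≈ 0.971200
step 3 [1.5y] bond c/2=1/32: DF=(331/320 − 1/32·(0.993300+0.971200))/(1+1/32) = 1887/2000 ≈ 0.943500
step 4 [2y] swap r/2=953/38127: DF=(1 − 953/38127·(0.993300+0.971200+0.943500))/(1+953/38127) = 9047/10000 ≈ 0.904700
step 5 [2.5y] zero: DF = P = 8571/10000 ≈ 0.857100

1 1/2 9933/10000
2 1 607/625
3 3/2 1887/2000
4 2 9047/10000
5 5/2 8571/10000
s(0.5y) = (1/(9933/10000) − 1)/(1/2) = 134/9933 ≈ 1.3490%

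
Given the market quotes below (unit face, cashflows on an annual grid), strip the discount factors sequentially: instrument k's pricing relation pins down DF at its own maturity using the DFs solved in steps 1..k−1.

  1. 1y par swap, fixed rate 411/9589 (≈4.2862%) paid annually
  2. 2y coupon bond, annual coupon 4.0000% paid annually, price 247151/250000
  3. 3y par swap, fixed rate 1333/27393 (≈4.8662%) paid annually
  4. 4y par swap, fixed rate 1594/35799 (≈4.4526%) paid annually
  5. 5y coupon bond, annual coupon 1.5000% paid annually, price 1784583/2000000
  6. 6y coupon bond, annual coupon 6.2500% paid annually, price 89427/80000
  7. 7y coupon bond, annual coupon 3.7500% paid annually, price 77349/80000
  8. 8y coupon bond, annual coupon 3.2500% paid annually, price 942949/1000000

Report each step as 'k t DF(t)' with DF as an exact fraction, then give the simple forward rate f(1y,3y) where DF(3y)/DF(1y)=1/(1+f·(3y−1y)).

1 1 9589/10000
2 2 9137/10000
3 3 8667/10000
4 4 4203/5000
5 5 4131/5000
6 6 7929/10000
7 7 93/125
8 8 3631/5000
f(1y,3y) = ((9589/10000)/(8667/10000) − 1)/(2) = 461/8667 ≈ 5.3190%

step 1 [1y] swap r/1=411/9589: DF=(1 − 411/9589·(0))/(1+411/9589) = 9589/10000 ≈ 0.958900
step 2 [2y] bond c/1=1/25: DF=(247151/250000 − 1/25·(0.958900))/(1+1/25) = 9137/10000 ≈ 0.913700
step 3 [3y] swap r/1=1333/27393: DF=(1 − 1333/27393·(0.958900+0.913700))/(1+1333/27393) = 8667/10000 ≈ 0.866700
step 4 [4y] swap r/1=1594/35799: DF=(1 − 1594/35799·(0.958900+0.913700+0.866700))/(1+1594/35799) = 4203/5000 ≈ 0.840600
step 5 [5y] bond c/1=3/200: DF=(1784583/2000000 − 3/200·(0.958900+0.913700+0.866700+0.840600))/(1+3/200) = 4131/5000 ≈ 0.826200
step 6 [6y] bond c/1=1/16: DF=(89427/80000 − 1/16·(0.958900+0.913700+0.866700+0.840600+0.826200))/(1+1/16) = 7929/10000 ≈ 0.792900
step 7 [7y] bond c/1=3/80: DF=(77349/80000 − 3/80·(0.958900+0.913700+0.866700+0.840600+0.826200+0.792900))/(1+3/80) = 93/125 ≈ 0.744000
step 8 [8y] bond c/1=13/400: DF=(942949/1000000 − 13/400·(0.958900+0.913700+0.866700+0.840600+0.826200+0.792900+0.744000))/(1+13/400) = 3631/5000 ≈ 0.726200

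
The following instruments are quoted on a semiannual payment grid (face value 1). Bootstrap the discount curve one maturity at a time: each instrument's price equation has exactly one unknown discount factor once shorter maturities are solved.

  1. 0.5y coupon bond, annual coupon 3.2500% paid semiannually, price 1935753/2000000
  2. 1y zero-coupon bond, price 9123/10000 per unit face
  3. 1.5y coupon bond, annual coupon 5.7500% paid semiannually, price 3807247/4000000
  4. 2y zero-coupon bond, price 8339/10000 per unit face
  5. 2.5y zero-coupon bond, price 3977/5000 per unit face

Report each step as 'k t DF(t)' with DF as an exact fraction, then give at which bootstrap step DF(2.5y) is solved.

1 1/2 2381/2500
2 1 9123/10000
3 3/2 8731/10000
4 2 8339/10000
5 5/2 3977/5000
DF(2.5y) is solved at step 5

step 1 [0.5y] bond c/2=13/800: DF=(1935753/2000000 − 13/800·(0))/(1+13/800) = 2381/2500 ≈ 0.952400
step 2 [1y] zero: DF = P = 9123/10000 ≈ 0.912300
step 3 [1.5y] bond c/2=23/800: DF=(3807247/4000000 − 23/800·(0.952400+0.912300))/(1+23/800) = 8731/10000 ≈ 0.873100
step 4 [2y] zero: DF = P = 8339/10000 ≈ 0.833900
step 5 [2.5y] zero: DF = P = 3977/5000 ≈ 0.795400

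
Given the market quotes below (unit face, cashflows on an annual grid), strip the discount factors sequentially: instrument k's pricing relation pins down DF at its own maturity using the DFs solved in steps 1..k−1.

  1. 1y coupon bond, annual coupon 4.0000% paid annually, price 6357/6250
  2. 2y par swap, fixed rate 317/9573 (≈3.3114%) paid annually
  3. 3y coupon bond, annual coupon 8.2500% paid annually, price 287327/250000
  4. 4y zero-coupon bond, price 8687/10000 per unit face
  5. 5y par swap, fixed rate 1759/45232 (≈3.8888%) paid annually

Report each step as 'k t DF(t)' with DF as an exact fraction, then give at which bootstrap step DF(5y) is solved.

step 1 [1y] bond c/1=1/25: DF=(6357/6250 − 1/25·(0))/(1+1/25) = 489/500 ≈ 0.978000
step 2 [2y] swap r/1=317/9573: DF=(1 − 317/9573·(0.978000))/(1+317/9573) = 4683/5000 ≈ 0.936600
step 3 [3y] bond c/1=33/400: DF=(287327/250000 − 33/400·(0.978000+0.936600))/(1+33/400) = 4579/5000 ≈ 0.915800
step 4 [4y] zero: DF = P = 8687/10000 ≈ 0.868700
step 5 [5y] swap r/1=1759/45232: DF=(1 − 1759/45232·(0.978000+0.936600+0.915800+0.868700))/(1+1759/45232) = 8241/10000 ≈ 0.824100

1 1 489/500
2 2 4683/5000
3 3 4579/5000
4 4 8687/10000
5 5 8241/10000
DF(5y) is solved at step 5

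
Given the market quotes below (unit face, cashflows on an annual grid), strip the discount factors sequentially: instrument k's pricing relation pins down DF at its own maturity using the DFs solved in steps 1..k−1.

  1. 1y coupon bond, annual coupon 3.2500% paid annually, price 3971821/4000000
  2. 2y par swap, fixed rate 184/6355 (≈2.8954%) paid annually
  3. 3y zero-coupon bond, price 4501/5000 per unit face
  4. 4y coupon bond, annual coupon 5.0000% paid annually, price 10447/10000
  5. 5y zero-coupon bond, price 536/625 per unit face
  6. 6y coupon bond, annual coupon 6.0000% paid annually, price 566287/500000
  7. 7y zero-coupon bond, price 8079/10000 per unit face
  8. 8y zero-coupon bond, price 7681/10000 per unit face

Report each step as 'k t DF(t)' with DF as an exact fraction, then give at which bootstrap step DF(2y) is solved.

1 1 9617/10000
2 2 1181/1250
3 3 4501/5000
4 4 8613/10000
5 5 536/625
6 6 8123/10000
7 7 8079/10000
8 8 7681/10000
DF(2y) is solved at step 2

step 1 [1y] bond c/1=13/400: DF=(3971821/4000000 − 13/400·(0))/(1+13/400) = 9617/10000 ≈ 0.961700
step 2 [2y] swap r/1=184/6355: DF=(1 − 184/6355·(0.961700))/(1+184/6355) = 1181/1250 ≈ 0.944800
step 3 [3y] zero: DF = P = 4501/5000 ≈ 0.900200
step 4 [4y] bond c/1=1/20: DF=(10447/10000 − 1/20·(0.961700+0.944800+0.900200))/(1+1/20) = 8613/10000 ≈ 0.861300
step 5 [5y] zero: DF = P = 536/625 ≈ 0.857600
step 6 [6y] bond c/1=3/50: DF=(566287/500000 − 3/50·(0.961700+0.944800+0.900200+0.861300+0.857600))/(1+3/50) = 8123/10000 ≈ 0.812300
step 7 [7y] zero: DF = P = 8079/10000 ≈ 0.807900
step 8 [8y] zero: DF = P = 7681/10000 ≈ 0.768100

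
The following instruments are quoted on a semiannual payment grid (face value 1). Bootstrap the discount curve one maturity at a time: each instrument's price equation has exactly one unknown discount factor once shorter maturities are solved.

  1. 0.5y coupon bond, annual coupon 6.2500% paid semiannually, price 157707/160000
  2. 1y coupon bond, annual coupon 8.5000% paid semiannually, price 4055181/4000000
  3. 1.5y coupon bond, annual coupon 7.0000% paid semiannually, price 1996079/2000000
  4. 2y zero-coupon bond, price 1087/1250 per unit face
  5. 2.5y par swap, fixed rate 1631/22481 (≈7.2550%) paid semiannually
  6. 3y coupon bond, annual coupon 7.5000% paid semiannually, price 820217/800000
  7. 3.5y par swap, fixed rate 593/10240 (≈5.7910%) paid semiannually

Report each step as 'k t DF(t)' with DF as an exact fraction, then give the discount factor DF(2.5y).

1 1/2 4779/5000
2 1 1867/2000
3 3/2 2251/2500
4 2 1087/1250
5 5/2 8369/10000
6 3 8257/10000
7 7/2 8221/10000
DF(2.5y) = 8369/10000 ≈ 0.836900

step 1 [0.5y] bond c/2=1/32: DF=(157707/160000 − 1/32·(0))/(1+1/32) = 4779/5000 ≈ 0.955800
step 2 [1y] bond c/2=17/400: DF=(4055181/4000000 − 17/400·(0.955800))/(1+17/400) = 1867/2000 ≈ 0.933500
step 3 [1.5y] bond c/2=7/200: DF=(1996079/2000000 − 7/200·(0.955800+0.933500))/(1+7/200) = 2251/2500 ≈ 0.900400
step 4 [2y] zero: DF = P = 1087/1250 ≈ 0.869600
step 5 [2.5y] swap r/2=1631/44962: DF=(1 − 1631/44962·(0.955800+0.933500+0.900400+0.869600))/(1+1631/44962) = 8369/10000 ≈ 0.836900
step 6 [3y] bond c/2=3/80: DF=(820217/800000 − 3/80·(0.955800+0.933500+0.900400+0.869600+0.836900))/(1+3/80) = 8257/10000 ≈ 0.825700
step 7 [3.5y] swap r/2=593/20480: DF=(1 − 593/20480·(0.955800+0.933500+0.900400+0.869600+0.836900+0.825700))/(1+593/20480) = 8221/10000 ≈ 0.822100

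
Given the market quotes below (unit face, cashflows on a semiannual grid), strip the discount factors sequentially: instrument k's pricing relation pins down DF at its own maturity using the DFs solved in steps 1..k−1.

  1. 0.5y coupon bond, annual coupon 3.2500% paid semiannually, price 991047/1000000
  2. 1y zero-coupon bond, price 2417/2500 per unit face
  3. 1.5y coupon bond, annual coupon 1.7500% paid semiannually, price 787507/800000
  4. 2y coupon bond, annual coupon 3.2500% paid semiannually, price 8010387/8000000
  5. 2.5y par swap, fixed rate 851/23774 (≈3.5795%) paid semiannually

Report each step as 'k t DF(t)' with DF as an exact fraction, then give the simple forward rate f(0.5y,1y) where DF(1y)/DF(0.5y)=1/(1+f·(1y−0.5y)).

step 1 [0.5y] bond c/2=13/800: DF=(991047/1000000 − 13/800·(0))/(1+13/800) = 1219/1250 ≈ 0.975200
step 2 [1y] zero: DF = P = 2417/2500 ≈ 0.966800
step 3 [1.5y] bond c/2=7/800: DF=(787507/800000 − 7/800·(0.975200+0.966800))/(1+7/800) = 959/1000 ≈ 0.959000
step 4 [2y] bond c/2=13/800: DF=(8010387/8000000 − 13/800·(0.975200+0.966800+0.959000))/(1+13/800) = 9389/10000 ≈ 0.938900
step 5 [2.5y] swap r/2=851/47548: DF=(1 − 851/47548·(0.975200+0.966800+0.959000+0.938900))/(1+851/47548) = 9149/10000 ≈ 0.914900

1 1/2 1219/1250
2 1 2417/2500
3 3/2 959/1000
4 2 9389/10000
5 5/2 9149/10000
f(0.5y,1y) = ((1219/1250)/(2417/2500) − 1)/(1/2) = 42/2417 ≈ 1.7377%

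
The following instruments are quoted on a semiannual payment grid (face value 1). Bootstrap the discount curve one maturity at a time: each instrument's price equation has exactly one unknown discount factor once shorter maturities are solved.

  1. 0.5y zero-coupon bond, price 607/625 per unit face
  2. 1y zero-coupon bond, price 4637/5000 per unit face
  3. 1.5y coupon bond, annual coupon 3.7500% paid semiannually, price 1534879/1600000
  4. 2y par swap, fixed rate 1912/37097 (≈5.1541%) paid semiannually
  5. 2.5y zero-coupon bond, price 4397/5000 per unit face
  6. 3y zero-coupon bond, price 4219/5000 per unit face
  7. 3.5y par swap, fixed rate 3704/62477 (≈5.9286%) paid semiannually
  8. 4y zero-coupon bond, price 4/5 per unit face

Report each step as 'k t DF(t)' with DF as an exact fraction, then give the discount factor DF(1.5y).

1 1/2 607/625
2 1 4637/5000
3 3/2 9067/10000
4 2 2261/2500
5 5/2 4397/5000
6 3 4219/5000
7 7/2 2037/2500
8 4 4/5
DF(1.5y) = 9067/10000 ≈ 0.906700

step 1 [0.5y] zero: DF = P = 607/625 ≈ 0.971200
step 2 [1y] zero: DF = P = 4637/5000 ≈ 0.927400
step 3 [1.5y] bond c/2=3/160: DF=(1534879/1600000 − 3/160·(0.971200+0.927400))/(1+3/160) = 9067/10000 ≈ 0.906700
step 4 [2y] swap r/2=956/37097: DF=(1 − 956/37097·(0.971200+0.927400+0.906700))/(1+956/37097) = 2261/2500 ≈ 0.904400
step 5 [2.5y] zero: DF = P = 4397/5000 ≈ 0.879400
step 6 [3y] zero: DF = P = 4219/5000 ≈ 0.843800
step 7 [3.5y] swap r/2=1852/62477: DF=(1 − 1852/62477·(0.971200+0.927400+0.906700+0.904400+0.879400+0.843800))/(1+1852/62477) = 2037/2500 ≈ 0.814800
step 8 [4y] zero: DF = P = 4/5 ≈ 0.800000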